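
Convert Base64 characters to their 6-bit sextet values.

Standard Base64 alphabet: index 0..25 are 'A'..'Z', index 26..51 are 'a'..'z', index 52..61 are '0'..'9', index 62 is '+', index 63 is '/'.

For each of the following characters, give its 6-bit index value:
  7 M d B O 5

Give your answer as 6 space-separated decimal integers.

'7': 0..9 range, 52 + ord('7') − ord('0') = 59
'M': A..Z range, ord('M') − ord('A') = 12
'd': a..z range, 26 + ord('d') − ord('a') = 29
'B': A..Z range, ord('B') − ord('A') = 1
'O': A..Z range, ord('O') − ord('A') = 14
'5': 0..9 range, 52 + ord('5') − ord('0') = 57

Answer: 59 12 29 1 14 57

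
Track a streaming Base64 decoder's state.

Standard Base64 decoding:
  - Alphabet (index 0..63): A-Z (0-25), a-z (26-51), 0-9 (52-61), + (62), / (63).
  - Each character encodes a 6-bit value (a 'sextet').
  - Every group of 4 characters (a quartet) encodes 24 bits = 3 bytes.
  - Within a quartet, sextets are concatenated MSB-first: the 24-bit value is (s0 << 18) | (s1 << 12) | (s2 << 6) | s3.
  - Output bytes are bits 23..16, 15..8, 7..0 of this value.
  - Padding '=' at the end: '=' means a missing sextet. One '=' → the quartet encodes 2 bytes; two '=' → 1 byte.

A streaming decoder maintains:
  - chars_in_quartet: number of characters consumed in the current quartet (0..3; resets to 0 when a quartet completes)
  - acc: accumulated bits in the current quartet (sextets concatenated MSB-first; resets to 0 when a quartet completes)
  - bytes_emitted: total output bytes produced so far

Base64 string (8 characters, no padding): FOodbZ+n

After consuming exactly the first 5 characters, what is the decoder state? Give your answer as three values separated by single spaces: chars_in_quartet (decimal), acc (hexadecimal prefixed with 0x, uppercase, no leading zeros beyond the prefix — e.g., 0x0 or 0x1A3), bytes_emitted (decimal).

Answer: 1 0x1B 3

Derivation:
After char 0 ('F'=5): chars_in_quartet=1 acc=0x5 bytes_emitted=0
After char 1 ('O'=14): chars_in_quartet=2 acc=0x14E bytes_emitted=0
After char 2 ('o'=40): chars_in_quartet=3 acc=0x53A8 bytes_emitted=0
After char 3 ('d'=29): chars_in_quartet=4 acc=0x14EA1D -> emit 14 EA 1D, reset; bytes_emitted=3
After char 4 ('b'=27): chars_in_quartet=1 acc=0x1B bytes_emitted=3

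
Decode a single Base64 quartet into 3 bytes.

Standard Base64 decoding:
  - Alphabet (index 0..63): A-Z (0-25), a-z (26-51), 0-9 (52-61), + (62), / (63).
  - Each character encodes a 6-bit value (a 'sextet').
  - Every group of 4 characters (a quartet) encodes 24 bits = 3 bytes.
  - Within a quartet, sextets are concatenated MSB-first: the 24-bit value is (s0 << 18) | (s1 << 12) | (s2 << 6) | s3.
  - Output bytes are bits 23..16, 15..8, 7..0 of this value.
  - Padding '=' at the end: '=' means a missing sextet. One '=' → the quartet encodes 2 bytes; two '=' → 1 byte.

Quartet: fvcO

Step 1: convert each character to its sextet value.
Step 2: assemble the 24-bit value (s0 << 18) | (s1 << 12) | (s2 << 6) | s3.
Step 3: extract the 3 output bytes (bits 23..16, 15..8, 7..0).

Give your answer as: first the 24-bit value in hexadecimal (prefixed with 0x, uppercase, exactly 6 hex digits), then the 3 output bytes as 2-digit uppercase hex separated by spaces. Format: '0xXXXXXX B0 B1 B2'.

Answer: 0x7EF70E 7E F7 0E

Derivation:
Sextets: f=31, v=47, c=28, O=14
24-bit: (31<<18) | (47<<12) | (28<<6) | 14
      = 0x7C0000 | 0x02F000 | 0x000700 | 0x00000E
      = 0x7EF70E
Bytes: (v>>16)&0xFF=7E, (v>>8)&0xFF=F7, v&0xFF=0E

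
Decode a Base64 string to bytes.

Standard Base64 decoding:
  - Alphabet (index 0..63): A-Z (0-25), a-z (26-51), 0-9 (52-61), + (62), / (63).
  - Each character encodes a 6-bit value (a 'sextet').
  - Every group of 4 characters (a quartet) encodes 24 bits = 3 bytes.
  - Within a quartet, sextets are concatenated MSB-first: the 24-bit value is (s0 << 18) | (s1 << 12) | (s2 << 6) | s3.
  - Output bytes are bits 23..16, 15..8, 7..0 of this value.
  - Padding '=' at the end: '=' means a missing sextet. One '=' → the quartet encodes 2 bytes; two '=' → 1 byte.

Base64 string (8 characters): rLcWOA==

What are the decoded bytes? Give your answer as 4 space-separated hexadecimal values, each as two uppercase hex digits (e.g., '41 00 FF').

After char 0 ('r'=43): chars_in_quartet=1 acc=0x2B bytes_emitted=0
After char 1 ('L'=11): chars_in_quartet=2 acc=0xACB bytes_emitted=0
After char 2 ('c'=28): chars_in_quartet=3 acc=0x2B2DC bytes_emitted=0
After char 3 ('W'=22): chars_in_quartet=4 acc=0xACB716 -> emit AC B7 16, reset; bytes_emitted=3
After char 4 ('O'=14): chars_in_quartet=1 acc=0xE bytes_emitted=3
After char 5 ('A'=0): chars_in_quartet=2 acc=0x380 bytes_emitted=3
Padding '==': partial quartet acc=0x380 -> emit 38; bytes_emitted=4

Answer: AC B7 16 38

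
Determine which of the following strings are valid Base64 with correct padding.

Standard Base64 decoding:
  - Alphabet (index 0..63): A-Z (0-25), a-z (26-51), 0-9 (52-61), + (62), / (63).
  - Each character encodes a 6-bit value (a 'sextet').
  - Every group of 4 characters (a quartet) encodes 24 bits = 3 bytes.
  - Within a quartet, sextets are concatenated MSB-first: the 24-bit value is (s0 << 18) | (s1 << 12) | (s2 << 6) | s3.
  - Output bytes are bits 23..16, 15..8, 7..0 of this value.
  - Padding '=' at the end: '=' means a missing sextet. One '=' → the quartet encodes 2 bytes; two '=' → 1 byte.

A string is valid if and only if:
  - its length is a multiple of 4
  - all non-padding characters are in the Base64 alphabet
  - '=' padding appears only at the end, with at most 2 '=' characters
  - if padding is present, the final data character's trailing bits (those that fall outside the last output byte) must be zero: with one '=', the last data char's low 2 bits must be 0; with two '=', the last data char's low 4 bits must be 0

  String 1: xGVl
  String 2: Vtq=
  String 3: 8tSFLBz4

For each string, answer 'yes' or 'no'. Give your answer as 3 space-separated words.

Answer: yes no yes

Derivation:
String 1: 'xGVl' → valid
String 2: 'Vtq=' → invalid (bad trailing bits)
String 3: '8tSFLBz4' → valid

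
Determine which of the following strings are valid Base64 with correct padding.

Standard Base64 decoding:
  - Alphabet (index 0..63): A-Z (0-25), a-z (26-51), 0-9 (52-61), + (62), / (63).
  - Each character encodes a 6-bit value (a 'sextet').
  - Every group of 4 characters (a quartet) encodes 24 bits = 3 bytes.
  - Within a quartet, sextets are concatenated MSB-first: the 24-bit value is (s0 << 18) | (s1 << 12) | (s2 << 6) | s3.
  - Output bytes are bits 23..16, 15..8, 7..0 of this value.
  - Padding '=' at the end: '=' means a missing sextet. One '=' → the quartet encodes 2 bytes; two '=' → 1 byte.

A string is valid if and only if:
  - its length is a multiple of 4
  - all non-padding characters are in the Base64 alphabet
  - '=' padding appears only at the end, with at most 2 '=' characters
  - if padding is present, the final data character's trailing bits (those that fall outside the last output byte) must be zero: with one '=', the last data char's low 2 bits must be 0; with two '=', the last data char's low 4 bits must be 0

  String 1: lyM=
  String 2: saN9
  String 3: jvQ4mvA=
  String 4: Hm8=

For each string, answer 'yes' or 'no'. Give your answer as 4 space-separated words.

Answer: yes yes yes yes

Derivation:
String 1: 'lyM=' → valid
String 2: 'saN9' → valid
String 3: 'jvQ4mvA=' → valid
String 4: 'Hm8=' → valid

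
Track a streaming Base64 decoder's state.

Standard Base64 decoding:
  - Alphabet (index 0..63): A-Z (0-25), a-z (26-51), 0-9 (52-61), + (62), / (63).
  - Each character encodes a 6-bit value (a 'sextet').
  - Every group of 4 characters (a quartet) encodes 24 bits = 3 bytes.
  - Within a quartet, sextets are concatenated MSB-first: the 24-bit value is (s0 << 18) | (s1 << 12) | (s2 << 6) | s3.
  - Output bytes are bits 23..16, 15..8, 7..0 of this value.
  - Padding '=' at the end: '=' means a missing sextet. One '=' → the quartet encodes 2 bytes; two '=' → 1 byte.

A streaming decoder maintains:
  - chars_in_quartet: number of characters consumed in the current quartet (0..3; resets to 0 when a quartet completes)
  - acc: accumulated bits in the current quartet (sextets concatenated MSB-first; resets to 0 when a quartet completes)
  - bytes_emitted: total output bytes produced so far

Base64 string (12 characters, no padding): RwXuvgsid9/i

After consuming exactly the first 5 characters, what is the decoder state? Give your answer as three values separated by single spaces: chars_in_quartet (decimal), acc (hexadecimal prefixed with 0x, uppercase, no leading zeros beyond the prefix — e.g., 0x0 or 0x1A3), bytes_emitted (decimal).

After char 0 ('R'=17): chars_in_quartet=1 acc=0x11 bytes_emitted=0
After char 1 ('w'=48): chars_in_quartet=2 acc=0x470 bytes_emitted=0
After char 2 ('X'=23): chars_in_quartet=3 acc=0x11C17 bytes_emitted=0
After char 3 ('u'=46): chars_in_quartet=4 acc=0x4705EE -> emit 47 05 EE, reset; bytes_emitted=3
After char 4 ('v'=47): chars_in_quartet=1 acc=0x2F bytes_emitted=3

Answer: 1 0x2F 3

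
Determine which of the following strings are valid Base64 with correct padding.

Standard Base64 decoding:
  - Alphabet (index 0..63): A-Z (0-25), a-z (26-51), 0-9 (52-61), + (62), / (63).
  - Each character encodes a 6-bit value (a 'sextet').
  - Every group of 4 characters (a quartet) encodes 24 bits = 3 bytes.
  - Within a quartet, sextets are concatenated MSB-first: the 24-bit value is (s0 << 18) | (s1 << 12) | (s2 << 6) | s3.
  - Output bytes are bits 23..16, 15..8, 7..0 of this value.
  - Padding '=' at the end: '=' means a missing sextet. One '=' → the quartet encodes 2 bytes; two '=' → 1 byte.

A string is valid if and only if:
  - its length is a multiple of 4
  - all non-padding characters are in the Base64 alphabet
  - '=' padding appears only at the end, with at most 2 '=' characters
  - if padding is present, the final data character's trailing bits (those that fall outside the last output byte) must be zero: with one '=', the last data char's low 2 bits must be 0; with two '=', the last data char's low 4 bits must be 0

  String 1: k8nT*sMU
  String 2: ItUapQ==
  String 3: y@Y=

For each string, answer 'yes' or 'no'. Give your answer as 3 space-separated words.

Answer: no yes no

Derivation:
String 1: 'k8nT*sMU' → invalid (bad char(s): ['*'])
String 2: 'ItUapQ==' → valid
String 3: 'y@Y=' → invalid (bad char(s): ['@'])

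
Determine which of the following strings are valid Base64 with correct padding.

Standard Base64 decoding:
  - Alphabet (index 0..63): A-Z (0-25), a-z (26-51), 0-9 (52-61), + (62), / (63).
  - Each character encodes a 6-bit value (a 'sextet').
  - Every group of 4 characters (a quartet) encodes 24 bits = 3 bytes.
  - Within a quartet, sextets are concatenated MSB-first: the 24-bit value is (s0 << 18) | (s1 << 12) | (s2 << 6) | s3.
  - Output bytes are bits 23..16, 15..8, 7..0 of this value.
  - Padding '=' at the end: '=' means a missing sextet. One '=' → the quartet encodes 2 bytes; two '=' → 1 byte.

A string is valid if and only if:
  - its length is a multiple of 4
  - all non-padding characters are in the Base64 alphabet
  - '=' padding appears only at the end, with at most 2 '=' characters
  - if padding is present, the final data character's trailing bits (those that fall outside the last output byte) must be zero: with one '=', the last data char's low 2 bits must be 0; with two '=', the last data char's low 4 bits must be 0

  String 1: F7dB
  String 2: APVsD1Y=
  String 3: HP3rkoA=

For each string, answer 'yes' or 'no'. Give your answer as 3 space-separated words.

String 1: 'F7dB' → valid
String 2: 'APVsD1Y=' → valid
String 3: 'HP3rkoA=' → valid

Answer: yes yes yes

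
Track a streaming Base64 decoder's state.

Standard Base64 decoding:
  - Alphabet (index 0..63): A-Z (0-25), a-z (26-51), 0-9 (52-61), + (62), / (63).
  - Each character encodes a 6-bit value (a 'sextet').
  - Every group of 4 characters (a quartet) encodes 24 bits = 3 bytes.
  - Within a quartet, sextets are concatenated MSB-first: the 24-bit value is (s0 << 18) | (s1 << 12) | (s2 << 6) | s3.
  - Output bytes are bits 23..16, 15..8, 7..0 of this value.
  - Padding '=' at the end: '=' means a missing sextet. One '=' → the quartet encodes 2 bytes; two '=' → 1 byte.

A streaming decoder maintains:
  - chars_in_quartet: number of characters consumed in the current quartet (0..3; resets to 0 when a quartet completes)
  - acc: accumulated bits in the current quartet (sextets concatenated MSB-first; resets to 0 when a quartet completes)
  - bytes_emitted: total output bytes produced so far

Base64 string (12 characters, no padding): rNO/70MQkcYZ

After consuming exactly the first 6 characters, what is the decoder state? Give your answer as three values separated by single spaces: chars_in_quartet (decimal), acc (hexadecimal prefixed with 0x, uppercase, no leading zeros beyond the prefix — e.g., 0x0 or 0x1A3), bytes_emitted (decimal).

After char 0 ('r'=43): chars_in_quartet=1 acc=0x2B bytes_emitted=0
After char 1 ('N'=13): chars_in_quartet=2 acc=0xACD bytes_emitted=0
After char 2 ('O'=14): chars_in_quartet=3 acc=0x2B34E bytes_emitted=0
After char 3 ('/'=63): chars_in_quartet=4 acc=0xACD3BF -> emit AC D3 BF, reset; bytes_emitted=3
After char 4 ('7'=59): chars_in_quartet=1 acc=0x3B bytes_emitted=3
After char 5 ('0'=52): chars_in_quartet=2 acc=0xEF4 bytes_emitted=3

Answer: 2 0xEF4 3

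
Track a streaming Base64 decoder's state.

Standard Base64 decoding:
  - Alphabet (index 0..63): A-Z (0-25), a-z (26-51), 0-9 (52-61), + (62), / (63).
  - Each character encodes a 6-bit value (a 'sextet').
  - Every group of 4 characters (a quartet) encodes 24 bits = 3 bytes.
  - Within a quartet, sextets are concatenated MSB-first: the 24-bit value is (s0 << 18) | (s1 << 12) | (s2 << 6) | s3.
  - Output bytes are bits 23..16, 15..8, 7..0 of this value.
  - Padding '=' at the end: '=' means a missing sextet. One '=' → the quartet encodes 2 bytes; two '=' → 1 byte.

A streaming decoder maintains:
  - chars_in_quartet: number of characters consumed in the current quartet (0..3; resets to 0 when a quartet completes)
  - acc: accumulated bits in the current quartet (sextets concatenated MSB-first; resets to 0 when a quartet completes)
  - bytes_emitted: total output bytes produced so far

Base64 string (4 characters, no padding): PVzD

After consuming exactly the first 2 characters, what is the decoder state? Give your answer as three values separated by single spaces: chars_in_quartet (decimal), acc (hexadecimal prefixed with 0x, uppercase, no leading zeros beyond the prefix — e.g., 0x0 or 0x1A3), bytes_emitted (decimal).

Answer: 2 0x3D5 0

Derivation:
After char 0 ('P'=15): chars_in_quartet=1 acc=0xF bytes_emitted=0
After char 1 ('V'=21): chars_in_quartet=2 acc=0x3D5 bytes_emitted=0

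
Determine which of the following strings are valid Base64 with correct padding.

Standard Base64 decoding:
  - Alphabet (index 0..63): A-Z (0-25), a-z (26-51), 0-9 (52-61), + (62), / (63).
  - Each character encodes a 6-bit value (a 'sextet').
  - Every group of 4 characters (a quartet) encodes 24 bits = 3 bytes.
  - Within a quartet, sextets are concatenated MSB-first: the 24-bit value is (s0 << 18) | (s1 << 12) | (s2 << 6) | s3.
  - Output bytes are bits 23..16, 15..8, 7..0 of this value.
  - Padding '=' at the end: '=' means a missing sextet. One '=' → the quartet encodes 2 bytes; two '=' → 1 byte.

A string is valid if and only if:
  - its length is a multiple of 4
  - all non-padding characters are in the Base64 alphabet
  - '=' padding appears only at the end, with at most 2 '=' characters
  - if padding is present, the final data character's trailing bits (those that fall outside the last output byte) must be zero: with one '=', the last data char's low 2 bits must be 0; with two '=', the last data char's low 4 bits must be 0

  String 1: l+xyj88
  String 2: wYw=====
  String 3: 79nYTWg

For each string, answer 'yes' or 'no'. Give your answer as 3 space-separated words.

String 1: 'l+xyj88' → invalid (len=7 not mult of 4)
String 2: 'wYw=====' → invalid (5 pad chars (max 2))
String 3: '79nYTWg' → invalid (len=7 not mult of 4)

Answer: no no no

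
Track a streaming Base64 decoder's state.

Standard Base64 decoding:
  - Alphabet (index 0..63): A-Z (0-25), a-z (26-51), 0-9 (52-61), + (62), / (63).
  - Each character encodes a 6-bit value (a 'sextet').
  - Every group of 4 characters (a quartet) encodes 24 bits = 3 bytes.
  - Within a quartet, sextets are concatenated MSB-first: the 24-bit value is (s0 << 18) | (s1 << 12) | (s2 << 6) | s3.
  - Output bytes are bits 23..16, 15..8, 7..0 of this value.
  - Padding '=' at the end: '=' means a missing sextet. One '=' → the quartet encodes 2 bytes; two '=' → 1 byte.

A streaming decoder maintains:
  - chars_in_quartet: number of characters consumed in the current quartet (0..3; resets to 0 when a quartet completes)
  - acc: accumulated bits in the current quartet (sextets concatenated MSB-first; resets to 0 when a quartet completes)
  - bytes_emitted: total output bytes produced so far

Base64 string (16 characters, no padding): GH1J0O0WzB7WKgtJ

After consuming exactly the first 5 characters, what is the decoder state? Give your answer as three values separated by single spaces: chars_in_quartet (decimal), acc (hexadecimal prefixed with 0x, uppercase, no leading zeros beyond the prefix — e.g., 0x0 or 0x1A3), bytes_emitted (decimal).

Answer: 1 0x34 3

Derivation:
After char 0 ('G'=6): chars_in_quartet=1 acc=0x6 bytes_emitted=0
After char 1 ('H'=7): chars_in_quartet=2 acc=0x187 bytes_emitted=0
After char 2 ('1'=53): chars_in_quartet=3 acc=0x61F5 bytes_emitted=0
After char 3 ('J'=9): chars_in_quartet=4 acc=0x187D49 -> emit 18 7D 49, reset; bytes_emitted=3
After char 4 ('0'=52): chars_in_quartet=1 acc=0x34 bytes_emitted=3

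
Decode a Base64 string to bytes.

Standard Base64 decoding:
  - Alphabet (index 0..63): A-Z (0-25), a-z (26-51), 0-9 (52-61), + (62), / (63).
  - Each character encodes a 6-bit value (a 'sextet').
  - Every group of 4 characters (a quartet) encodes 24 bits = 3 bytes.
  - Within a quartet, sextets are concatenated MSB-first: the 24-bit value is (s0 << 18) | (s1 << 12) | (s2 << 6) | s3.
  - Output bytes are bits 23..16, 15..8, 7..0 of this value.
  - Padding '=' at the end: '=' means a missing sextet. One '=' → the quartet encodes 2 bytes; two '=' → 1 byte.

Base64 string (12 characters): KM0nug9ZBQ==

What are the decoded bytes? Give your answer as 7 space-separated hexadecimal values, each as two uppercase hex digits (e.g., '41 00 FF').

After char 0 ('K'=10): chars_in_quartet=1 acc=0xA bytes_emitted=0
After char 1 ('M'=12): chars_in_quartet=2 acc=0x28C bytes_emitted=0
After char 2 ('0'=52): chars_in_quartet=3 acc=0xA334 bytes_emitted=0
After char 3 ('n'=39): chars_in_quartet=4 acc=0x28CD27 -> emit 28 CD 27, reset; bytes_emitted=3
After char 4 ('u'=46): chars_in_quartet=1 acc=0x2E bytes_emitted=3
After char 5 ('g'=32): chars_in_quartet=2 acc=0xBA0 bytes_emitted=3
After char 6 ('9'=61): chars_in_quartet=3 acc=0x2E83D bytes_emitted=3
After char 7 ('Z'=25): chars_in_quartet=4 acc=0xBA0F59 -> emit BA 0F 59, reset; bytes_emitted=6
After char 8 ('B'=1): chars_in_quartet=1 acc=0x1 bytes_emitted=6
After char 9 ('Q'=16): chars_in_quartet=2 acc=0x50 bytes_emitted=6
Padding '==': partial quartet acc=0x50 -> emit 05; bytes_emitted=7

Answer: 28 CD 27 BA 0F 59 05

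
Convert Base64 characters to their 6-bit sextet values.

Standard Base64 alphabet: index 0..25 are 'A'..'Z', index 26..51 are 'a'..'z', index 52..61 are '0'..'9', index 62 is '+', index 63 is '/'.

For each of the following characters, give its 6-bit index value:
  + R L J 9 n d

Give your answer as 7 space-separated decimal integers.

'+': index 62
'R': A..Z range, ord('R') − ord('A') = 17
'L': A..Z range, ord('L') − ord('A') = 11
'J': A..Z range, ord('J') − ord('A') = 9
'9': 0..9 range, 52 + ord('9') − ord('0') = 61
'n': a..z range, 26 + ord('n') − ord('a') = 39
'd': a..z range, 26 + ord('d') − ord('a') = 29

Answer: 62 17 11 9 61 39 29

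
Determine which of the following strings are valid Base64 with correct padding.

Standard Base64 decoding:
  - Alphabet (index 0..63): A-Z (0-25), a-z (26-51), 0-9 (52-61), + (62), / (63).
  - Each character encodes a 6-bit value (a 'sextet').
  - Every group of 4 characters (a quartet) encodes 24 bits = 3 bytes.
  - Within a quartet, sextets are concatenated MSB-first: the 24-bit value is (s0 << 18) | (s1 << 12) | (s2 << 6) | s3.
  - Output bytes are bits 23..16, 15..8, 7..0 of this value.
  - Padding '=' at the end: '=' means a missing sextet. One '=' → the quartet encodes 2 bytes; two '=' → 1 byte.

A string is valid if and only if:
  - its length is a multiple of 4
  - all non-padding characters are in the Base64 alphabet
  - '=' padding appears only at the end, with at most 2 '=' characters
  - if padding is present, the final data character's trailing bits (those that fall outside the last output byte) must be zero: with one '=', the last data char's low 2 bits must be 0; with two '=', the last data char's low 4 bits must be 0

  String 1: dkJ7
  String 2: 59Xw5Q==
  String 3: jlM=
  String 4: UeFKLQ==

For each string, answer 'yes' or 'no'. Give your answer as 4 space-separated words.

String 1: 'dkJ7' → valid
String 2: '59Xw5Q==' → valid
String 3: 'jlM=' → valid
String 4: 'UeFKLQ==' → valid

Answer: yes yes yes yes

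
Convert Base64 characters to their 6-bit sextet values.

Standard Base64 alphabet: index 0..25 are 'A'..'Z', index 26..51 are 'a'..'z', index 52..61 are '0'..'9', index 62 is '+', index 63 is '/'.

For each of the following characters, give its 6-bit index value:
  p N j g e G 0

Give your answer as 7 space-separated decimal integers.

Answer: 41 13 35 32 30 6 52

Derivation:
'p': a..z range, 26 + ord('p') − ord('a') = 41
'N': A..Z range, ord('N') − ord('A') = 13
'j': a..z range, 26 + ord('j') − ord('a') = 35
'g': a..z range, 26 + ord('g') − ord('a') = 32
'e': a..z range, 26 + ord('e') − ord('a') = 30
'G': A..Z range, ord('G') − ord('A') = 6
'0': 0..9 range, 52 + ord('0') − ord('0') = 52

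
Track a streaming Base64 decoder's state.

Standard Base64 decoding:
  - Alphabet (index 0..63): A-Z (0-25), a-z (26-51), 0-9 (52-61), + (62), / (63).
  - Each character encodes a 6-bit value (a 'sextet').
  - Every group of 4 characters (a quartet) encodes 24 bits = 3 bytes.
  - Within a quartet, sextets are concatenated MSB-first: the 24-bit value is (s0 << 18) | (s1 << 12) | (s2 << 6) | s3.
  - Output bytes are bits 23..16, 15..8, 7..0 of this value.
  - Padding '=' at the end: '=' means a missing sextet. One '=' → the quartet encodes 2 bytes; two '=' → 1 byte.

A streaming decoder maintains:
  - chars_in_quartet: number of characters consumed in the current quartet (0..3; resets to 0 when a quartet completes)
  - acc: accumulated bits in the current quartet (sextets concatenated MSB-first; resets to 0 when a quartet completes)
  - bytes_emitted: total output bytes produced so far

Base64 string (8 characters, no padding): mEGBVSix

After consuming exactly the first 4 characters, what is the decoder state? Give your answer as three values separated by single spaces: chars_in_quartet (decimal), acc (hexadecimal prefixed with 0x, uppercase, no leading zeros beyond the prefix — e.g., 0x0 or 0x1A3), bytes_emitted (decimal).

After char 0 ('m'=38): chars_in_quartet=1 acc=0x26 bytes_emitted=0
After char 1 ('E'=4): chars_in_quartet=2 acc=0x984 bytes_emitted=0
After char 2 ('G'=6): chars_in_quartet=3 acc=0x26106 bytes_emitted=0
After char 3 ('B'=1): chars_in_quartet=4 acc=0x984181 -> emit 98 41 81, reset; bytes_emitted=3

Answer: 0 0x0 3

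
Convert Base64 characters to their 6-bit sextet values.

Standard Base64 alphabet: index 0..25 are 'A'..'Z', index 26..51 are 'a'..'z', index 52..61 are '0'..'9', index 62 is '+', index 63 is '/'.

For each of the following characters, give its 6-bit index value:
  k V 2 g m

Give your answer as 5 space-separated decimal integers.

Answer: 36 21 54 32 38

Derivation:
'k': a..z range, 26 + ord('k') − ord('a') = 36
'V': A..Z range, ord('V') − ord('A') = 21
'2': 0..9 range, 52 + ord('2') − ord('0') = 54
'g': a..z range, 26 + ord('g') − ord('a') = 32
'm': a..z range, 26 + ord('m') − ord('a') = 38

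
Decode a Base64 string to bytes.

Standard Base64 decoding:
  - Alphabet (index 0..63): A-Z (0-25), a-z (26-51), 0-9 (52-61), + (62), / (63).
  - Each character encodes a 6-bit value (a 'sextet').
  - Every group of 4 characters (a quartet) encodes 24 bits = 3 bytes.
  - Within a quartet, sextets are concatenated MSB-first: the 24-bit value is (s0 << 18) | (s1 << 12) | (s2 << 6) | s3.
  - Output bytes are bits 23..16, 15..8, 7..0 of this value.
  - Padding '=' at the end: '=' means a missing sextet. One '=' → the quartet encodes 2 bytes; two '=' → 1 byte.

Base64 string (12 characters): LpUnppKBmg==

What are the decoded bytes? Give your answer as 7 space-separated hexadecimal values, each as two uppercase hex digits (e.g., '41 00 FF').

After char 0 ('L'=11): chars_in_quartet=1 acc=0xB bytes_emitted=0
After char 1 ('p'=41): chars_in_quartet=2 acc=0x2E9 bytes_emitted=0
After char 2 ('U'=20): chars_in_quartet=3 acc=0xBA54 bytes_emitted=0
After char 3 ('n'=39): chars_in_quartet=4 acc=0x2E9527 -> emit 2E 95 27, reset; bytes_emitted=3
After char 4 ('p'=41): chars_in_quartet=1 acc=0x29 bytes_emitted=3
After char 5 ('p'=41): chars_in_quartet=2 acc=0xA69 bytes_emitted=3
After char 6 ('K'=10): chars_in_quartet=3 acc=0x29A4A bytes_emitted=3
After char 7 ('B'=1): chars_in_quartet=4 acc=0xA69281 -> emit A6 92 81, reset; bytes_emitted=6
After char 8 ('m'=38): chars_in_quartet=1 acc=0x26 bytes_emitted=6
After char 9 ('g'=32): chars_in_quartet=2 acc=0x9A0 bytes_emitted=6
Padding '==': partial quartet acc=0x9A0 -> emit 9A; bytes_emitted=7

Answer: 2E 95 27 A6 92 81 9A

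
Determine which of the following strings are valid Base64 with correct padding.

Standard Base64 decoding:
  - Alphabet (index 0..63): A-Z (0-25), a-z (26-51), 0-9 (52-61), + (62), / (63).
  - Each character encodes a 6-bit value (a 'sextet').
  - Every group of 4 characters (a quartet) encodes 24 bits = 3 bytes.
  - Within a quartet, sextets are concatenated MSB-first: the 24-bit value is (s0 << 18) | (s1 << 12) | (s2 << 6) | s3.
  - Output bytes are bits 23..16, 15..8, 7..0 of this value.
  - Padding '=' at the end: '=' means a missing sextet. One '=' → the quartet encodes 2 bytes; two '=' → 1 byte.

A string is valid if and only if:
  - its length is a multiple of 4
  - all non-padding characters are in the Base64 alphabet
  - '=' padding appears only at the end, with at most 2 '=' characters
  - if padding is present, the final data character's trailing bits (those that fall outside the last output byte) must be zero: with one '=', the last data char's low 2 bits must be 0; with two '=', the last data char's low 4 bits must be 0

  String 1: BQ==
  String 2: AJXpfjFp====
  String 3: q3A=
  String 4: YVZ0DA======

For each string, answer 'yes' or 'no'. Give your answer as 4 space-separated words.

String 1: 'BQ==' → valid
String 2: 'AJXpfjFp====' → invalid (4 pad chars (max 2))
String 3: 'q3A=' → valid
String 4: 'YVZ0DA======' → invalid (6 pad chars (max 2))

Answer: yes no yes no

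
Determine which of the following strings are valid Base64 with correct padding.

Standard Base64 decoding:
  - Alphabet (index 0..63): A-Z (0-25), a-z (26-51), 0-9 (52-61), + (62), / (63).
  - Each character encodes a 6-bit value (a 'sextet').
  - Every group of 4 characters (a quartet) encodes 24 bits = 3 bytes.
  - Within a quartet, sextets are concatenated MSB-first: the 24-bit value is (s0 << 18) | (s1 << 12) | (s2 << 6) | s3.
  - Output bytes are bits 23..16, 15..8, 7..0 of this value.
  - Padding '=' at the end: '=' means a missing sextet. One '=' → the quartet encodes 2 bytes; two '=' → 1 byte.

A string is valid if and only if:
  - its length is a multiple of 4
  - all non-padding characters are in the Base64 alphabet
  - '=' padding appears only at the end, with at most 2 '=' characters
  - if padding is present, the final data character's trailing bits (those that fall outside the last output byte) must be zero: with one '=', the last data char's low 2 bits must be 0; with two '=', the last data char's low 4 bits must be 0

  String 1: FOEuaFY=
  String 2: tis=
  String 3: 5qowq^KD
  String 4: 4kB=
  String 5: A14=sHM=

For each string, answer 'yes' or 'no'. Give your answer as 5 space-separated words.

String 1: 'FOEuaFY=' → valid
String 2: 'tis=' → valid
String 3: '5qowq^KD' → invalid (bad char(s): ['^'])
String 4: '4kB=' → invalid (bad trailing bits)
String 5: 'A14=sHM=' → invalid (bad char(s): ['=']; '=' in middle)

Answer: yes yes no no no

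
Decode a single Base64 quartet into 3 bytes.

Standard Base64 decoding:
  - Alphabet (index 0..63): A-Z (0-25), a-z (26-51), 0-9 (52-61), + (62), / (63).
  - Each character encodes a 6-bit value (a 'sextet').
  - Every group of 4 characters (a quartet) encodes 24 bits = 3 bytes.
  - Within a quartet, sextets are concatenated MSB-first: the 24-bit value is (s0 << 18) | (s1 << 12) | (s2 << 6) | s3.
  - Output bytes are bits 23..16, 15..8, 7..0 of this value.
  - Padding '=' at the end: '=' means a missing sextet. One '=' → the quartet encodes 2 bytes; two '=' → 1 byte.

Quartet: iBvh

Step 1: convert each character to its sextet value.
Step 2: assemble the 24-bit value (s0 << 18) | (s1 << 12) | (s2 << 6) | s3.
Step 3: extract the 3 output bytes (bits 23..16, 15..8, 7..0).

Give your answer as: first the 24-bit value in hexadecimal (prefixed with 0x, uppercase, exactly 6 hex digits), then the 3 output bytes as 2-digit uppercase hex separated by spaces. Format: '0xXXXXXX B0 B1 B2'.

Sextets: i=34, B=1, v=47, h=33
24-bit: (34<<18) | (1<<12) | (47<<6) | 33
      = 0x880000 | 0x001000 | 0x000BC0 | 0x000021
      = 0x881BE1
Bytes: (v>>16)&0xFF=88, (v>>8)&0xFF=1B, v&0xFF=E1

Answer: 0x881BE1 88 1B E1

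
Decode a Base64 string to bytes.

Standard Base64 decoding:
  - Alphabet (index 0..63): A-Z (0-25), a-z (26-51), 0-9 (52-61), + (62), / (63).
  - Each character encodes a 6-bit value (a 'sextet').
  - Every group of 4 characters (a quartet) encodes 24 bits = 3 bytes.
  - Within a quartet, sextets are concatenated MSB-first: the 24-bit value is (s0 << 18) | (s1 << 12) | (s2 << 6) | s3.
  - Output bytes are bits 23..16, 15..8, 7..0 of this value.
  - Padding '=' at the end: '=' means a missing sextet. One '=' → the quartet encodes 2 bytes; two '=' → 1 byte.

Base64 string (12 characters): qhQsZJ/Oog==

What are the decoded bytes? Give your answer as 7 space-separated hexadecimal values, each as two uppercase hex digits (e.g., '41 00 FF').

Answer: AA 14 2C 64 9F CE A2

Derivation:
After char 0 ('q'=42): chars_in_quartet=1 acc=0x2A bytes_emitted=0
After char 1 ('h'=33): chars_in_quartet=2 acc=0xAA1 bytes_emitted=0
After char 2 ('Q'=16): chars_in_quartet=3 acc=0x2A850 bytes_emitted=0
After char 3 ('s'=44): chars_in_quartet=4 acc=0xAA142C -> emit AA 14 2C, reset; bytes_emitted=3
After char 4 ('Z'=25): chars_in_quartet=1 acc=0x19 bytes_emitted=3
After char 5 ('J'=9): chars_in_quartet=2 acc=0x649 bytes_emitted=3
After char 6 ('/'=63): chars_in_quartet=3 acc=0x1927F bytes_emitted=3
After char 7 ('O'=14): chars_in_quartet=4 acc=0x649FCE -> emit 64 9F CE, reset; bytes_emitted=6
After char 8 ('o'=40): chars_in_quartet=1 acc=0x28 bytes_emitted=6
After char 9 ('g'=32): chars_in_quartet=2 acc=0xA20 bytes_emitted=6
Padding '==': partial quartet acc=0xA20 -> emit A2; bytes_emitted=7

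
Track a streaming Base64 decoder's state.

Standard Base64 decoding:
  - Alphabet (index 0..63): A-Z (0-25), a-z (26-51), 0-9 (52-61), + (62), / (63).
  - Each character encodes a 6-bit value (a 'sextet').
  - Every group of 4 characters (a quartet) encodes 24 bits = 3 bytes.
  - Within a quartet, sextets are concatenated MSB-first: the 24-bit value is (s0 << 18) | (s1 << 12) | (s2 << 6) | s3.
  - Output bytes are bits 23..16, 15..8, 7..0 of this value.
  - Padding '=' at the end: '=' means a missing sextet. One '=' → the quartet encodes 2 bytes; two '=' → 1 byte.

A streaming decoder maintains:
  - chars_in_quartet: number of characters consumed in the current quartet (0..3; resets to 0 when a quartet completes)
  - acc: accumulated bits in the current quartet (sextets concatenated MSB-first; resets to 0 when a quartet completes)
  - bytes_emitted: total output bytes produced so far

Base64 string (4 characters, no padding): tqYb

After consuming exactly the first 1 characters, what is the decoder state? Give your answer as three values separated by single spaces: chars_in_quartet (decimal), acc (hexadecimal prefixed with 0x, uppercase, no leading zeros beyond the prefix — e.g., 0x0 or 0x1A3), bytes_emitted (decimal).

After char 0 ('t'=45): chars_in_quartet=1 acc=0x2D bytes_emitted=0

Answer: 1 0x2D 0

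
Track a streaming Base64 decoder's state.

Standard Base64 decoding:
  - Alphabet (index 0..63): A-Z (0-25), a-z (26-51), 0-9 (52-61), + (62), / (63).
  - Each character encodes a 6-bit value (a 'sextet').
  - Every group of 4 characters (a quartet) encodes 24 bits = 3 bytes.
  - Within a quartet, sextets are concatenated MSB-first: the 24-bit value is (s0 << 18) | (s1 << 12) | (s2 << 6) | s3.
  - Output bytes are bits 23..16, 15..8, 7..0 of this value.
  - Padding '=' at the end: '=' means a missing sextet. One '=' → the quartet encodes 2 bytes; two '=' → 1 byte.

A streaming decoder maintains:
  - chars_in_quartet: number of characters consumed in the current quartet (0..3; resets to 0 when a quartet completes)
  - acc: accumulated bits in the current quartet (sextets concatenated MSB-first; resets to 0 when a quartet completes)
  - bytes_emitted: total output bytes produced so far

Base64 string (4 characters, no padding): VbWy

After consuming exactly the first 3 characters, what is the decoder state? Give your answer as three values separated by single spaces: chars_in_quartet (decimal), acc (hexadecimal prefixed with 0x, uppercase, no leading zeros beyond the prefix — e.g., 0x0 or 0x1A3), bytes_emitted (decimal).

Answer: 3 0x156D6 0

Derivation:
After char 0 ('V'=21): chars_in_quartet=1 acc=0x15 bytes_emitted=0
After char 1 ('b'=27): chars_in_quartet=2 acc=0x55B bytes_emitted=0
After char 2 ('W'=22): chars_in_quartet=3 acc=0x156D6 bytes_emitted=0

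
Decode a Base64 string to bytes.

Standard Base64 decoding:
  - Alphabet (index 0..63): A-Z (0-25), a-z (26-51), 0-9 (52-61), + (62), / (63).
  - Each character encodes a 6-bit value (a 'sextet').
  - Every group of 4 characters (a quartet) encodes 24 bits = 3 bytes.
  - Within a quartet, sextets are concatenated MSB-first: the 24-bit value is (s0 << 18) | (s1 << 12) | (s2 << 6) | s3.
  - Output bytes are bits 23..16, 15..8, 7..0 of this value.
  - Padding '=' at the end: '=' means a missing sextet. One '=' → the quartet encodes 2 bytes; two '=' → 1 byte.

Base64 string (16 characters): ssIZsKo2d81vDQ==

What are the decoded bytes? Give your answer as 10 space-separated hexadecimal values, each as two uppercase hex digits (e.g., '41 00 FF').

After char 0 ('s'=44): chars_in_quartet=1 acc=0x2C bytes_emitted=0
After char 1 ('s'=44): chars_in_quartet=2 acc=0xB2C bytes_emitted=0
After char 2 ('I'=8): chars_in_quartet=3 acc=0x2CB08 bytes_emitted=0
After char 3 ('Z'=25): chars_in_quartet=4 acc=0xB2C219 -> emit B2 C2 19, reset; bytes_emitted=3
After char 4 ('s'=44): chars_in_quartet=1 acc=0x2C bytes_emitted=3
After char 5 ('K'=10): chars_in_quartet=2 acc=0xB0A bytes_emitted=3
After char 6 ('o'=40): chars_in_quartet=3 acc=0x2C2A8 bytes_emitted=3
After char 7 ('2'=54): chars_in_quartet=4 acc=0xB0AA36 -> emit B0 AA 36, reset; bytes_emitted=6
After char 8 ('d'=29): chars_in_quartet=1 acc=0x1D bytes_emitted=6
After char 9 ('8'=60): chars_in_quartet=2 acc=0x77C bytes_emitted=6
After char 10 ('1'=53): chars_in_quartet=3 acc=0x1DF35 bytes_emitted=6
After char 11 ('v'=47): chars_in_quartet=4 acc=0x77CD6F -> emit 77 CD 6F, reset; bytes_emitted=9
After char 12 ('D'=3): chars_in_quartet=1 acc=0x3 bytes_emitted=9
After char 13 ('Q'=16): chars_in_quartet=2 acc=0xD0 bytes_emitted=9
Padding '==': partial quartet acc=0xD0 -> emit 0D; bytes_emitted=10

Answer: B2 C2 19 B0 AA 36 77 CD 6F 0D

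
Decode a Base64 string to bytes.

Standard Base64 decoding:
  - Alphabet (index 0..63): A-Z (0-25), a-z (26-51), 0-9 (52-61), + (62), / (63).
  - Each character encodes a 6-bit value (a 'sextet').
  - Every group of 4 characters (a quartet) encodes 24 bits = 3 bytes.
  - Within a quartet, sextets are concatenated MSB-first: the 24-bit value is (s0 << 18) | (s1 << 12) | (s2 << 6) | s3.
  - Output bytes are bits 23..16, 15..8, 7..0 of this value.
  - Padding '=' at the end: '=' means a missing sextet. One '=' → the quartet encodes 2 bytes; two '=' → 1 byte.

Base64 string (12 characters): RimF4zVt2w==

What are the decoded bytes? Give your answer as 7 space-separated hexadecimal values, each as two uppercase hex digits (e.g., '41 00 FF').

After char 0 ('R'=17): chars_in_quartet=1 acc=0x11 bytes_emitted=0
After char 1 ('i'=34): chars_in_quartet=2 acc=0x462 bytes_emitted=0
After char 2 ('m'=38): chars_in_quartet=3 acc=0x118A6 bytes_emitted=0
After char 3 ('F'=5): chars_in_quartet=4 acc=0x462985 -> emit 46 29 85, reset; bytes_emitted=3
After char 4 ('4'=56): chars_in_quartet=1 acc=0x38 bytes_emitted=3
After char 5 ('z'=51): chars_in_quartet=2 acc=0xE33 bytes_emitted=3
After char 6 ('V'=21): chars_in_quartet=3 acc=0x38CD5 bytes_emitted=3
After char 7 ('t'=45): chars_in_quartet=4 acc=0xE3356D -> emit E3 35 6D, reset; bytes_emitted=6
After char 8 ('2'=54): chars_in_quartet=1 acc=0x36 bytes_emitted=6
After char 9 ('w'=48): chars_in_quartet=2 acc=0xDB0 bytes_emitted=6
Padding '==': partial quartet acc=0xDB0 -> emit DB; bytes_emitted=7

Answer: 46 29 85 E3 35 6D DB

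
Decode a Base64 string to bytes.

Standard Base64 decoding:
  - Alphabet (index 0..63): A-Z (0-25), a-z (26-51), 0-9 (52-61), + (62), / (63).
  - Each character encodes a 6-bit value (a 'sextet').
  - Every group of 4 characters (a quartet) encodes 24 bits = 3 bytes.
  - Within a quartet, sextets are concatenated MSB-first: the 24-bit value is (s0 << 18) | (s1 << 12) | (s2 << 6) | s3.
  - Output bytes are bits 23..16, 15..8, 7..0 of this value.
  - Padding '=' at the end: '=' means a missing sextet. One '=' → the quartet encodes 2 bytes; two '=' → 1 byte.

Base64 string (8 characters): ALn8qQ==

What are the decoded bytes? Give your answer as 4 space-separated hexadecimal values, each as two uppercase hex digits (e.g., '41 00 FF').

Answer: 00 B9 FC A9

Derivation:
After char 0 ('A'=0): chars_in_quartet=1 acc=0x0 bytes_emitted=0
After char 1 ('L'=11): chars_in_quartet=2 acc=0xB bytes_emitted=0
After char 2 ('n'=39): chars_in_quartet=3 acc=0x2E7 bytes_emitted=0
After char 3 ('8'=60): chars_in_quartet=4 acc=0xB9FC -> emit 00 B9 FC, reset; bytes_emitted=3
After char 4 ('q'=42): chars_in_quartet=1 acc=0x2A bytes_emitted=3
After char 5 ('Q'=16): chars_in_quartet=2 acc=0xA90 bytes_emitted=3
Padding '==': partial quartet acc=0xA90 -> emit A9; bytes_emitted=4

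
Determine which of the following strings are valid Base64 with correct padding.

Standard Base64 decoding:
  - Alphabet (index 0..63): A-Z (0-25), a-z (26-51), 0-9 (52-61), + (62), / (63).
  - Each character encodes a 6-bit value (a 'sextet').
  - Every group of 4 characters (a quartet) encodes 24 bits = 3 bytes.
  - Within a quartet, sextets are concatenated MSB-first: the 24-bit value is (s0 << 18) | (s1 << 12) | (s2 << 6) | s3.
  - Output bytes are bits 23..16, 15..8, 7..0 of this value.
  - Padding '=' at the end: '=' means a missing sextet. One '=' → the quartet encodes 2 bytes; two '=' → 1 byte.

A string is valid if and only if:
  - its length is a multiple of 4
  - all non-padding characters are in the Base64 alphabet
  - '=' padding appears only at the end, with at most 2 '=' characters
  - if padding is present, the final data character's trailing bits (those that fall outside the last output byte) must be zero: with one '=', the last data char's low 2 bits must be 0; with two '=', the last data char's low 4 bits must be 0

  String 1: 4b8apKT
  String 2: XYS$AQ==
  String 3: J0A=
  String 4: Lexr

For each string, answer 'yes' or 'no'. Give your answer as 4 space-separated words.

Answer: no no yes yes

Derivation:
String 1: '4b8apKT' → invalid (len=7 not mult of 4)
String 2: 'XYS$AQ==' → invalid (bad char(s): ['$'])
String 3: 'J0A=' → valid
String 4: 'Lexr' → valid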